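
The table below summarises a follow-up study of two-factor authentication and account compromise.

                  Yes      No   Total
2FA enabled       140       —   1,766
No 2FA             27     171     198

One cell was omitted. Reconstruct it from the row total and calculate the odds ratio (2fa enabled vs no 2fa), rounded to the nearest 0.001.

0.545

The missing cell is in the exposed row: 1766 − 140 = 1626.
So a = 140, b = 1626, c = 27, d = 171.
OR = (a·d)/(b·c) = (140 × 171) / (1626 × 27) = 23940 / 43902 = 0.54531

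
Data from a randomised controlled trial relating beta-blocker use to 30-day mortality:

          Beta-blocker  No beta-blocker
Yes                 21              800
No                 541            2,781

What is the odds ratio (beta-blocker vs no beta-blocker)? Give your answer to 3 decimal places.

Reading the table with exposure as columns: a = 21 (Beta-blocker, case), b = 541 (Beta-blocker, non-case), c = 800 (No beta-blocker, case), d = 2781.
OR = (a·d)/(b·c) = (21 × 2781) / (541 × 800) = 58401 / 432800 = 0.13494
Exposure is associated with lower odds of 30-day mortality (OR = 0.13 < 1).

0.135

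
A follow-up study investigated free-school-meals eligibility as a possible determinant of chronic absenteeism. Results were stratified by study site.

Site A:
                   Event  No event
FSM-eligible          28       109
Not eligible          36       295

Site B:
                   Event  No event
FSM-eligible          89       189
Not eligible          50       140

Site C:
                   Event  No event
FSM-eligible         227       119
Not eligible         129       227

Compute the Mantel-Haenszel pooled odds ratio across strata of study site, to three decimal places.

OR_MH = Σ(aᵢdᵢ/nᵢ) / Σ(bᵢcᵢ/nᵢ), where nᵢ is the stratum total.
Stratum 1 (Site A): n = 468; a·d/n = 28·295/468 = 17.6496; b·c/n = 109·36/468 = 8.3846
Stratum 2 (Site B): n = 468; a·d/n = 89·140/468 = 26.6239; b·c/n = 189·50/468 = 20.1923
Stratum 3 (Site C): n = 702; a·d/n = 227·227/702 = 73.4031; b·c/n = 119·129/702 = 21.8675
OR_MH = (17.6496 + 26.6239 + 73.4031) / (8.3846 + 20.1923 + 21.8675) = 117.6766 / 50.4444 = 2.33280

2.333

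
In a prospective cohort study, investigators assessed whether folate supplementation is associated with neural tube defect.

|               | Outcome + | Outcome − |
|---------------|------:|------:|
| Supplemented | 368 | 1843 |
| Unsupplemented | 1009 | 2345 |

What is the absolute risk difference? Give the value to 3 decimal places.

Cells: a = 368, b = 1843, c = 1009, d = 2345.
Risk in exposed = 368/2211 = 0.166441; risk in unexposed = 1009/3354 = 0.300835.
Risk difference = 0.166441 − 0.300835 = -0.134394

-0.134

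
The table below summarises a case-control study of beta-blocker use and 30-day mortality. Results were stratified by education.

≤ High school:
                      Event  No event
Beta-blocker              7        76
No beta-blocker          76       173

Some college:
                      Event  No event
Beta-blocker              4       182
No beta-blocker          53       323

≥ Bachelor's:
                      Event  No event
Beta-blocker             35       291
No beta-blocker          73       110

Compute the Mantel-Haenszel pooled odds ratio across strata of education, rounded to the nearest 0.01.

OR_MH = Σ(aᵢdᵢ/nᵢ) / Σ(bᵢcᵢ/nᵢ), where nᵢ is the stratum total.
Stratum 1 (≤ High school): n = 332; a·d/n = 7·173/332 = 3.6476; b·c/n = 76·76/332 = 17.3976
Stratum 2 (Some college): n = 562; a·d/n = 4·323/562 = 2.2989; b·c/n = 182·53/562 = 17.1637
Stratum 3 (≥ Bachelor's): n = 509; a·d/n = 35·110/509 = 7.5639; b·c/n = 291·73/509 = 41.7348
OR_MH = (3.6476 + 2.2989 + 7.5639) / (17.3976 + 17.1637 + 41.7348) = 13.5104 / 76.2961 = 0.17708

0.18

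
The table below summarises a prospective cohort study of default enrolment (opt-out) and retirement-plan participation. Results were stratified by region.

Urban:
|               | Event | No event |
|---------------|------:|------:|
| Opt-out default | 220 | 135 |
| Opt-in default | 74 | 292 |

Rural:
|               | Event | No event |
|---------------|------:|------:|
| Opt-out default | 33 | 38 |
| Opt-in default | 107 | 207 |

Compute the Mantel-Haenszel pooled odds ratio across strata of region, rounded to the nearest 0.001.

OR_MH = Σ(aᵢdᵢ/nᵢ) / Σ(bᵢcᵢ/nᵢ), where nᵢ is the stratum total.
Stratum 1 (Urban): n = 721; a·d/n = 220·292/721 = 89.0985; b·c/n = 135·74/721 = 13.8558
Stratum 2 (Rural): n = 385; a·d/n = 33·207/385 = 17.7429; b·c/n = 38·107/385 = 10.5610
OR_MH = (89.0985 + 17.7429) / (13.8558 + 10.5610) = 106.8413 / 24.4168 = 4.37573

4.376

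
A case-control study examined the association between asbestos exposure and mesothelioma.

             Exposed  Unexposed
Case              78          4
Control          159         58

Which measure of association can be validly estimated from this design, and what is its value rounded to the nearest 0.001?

7.113

Reading the table with exposure as columns: a = 78 (Exposed, case), b = 159 (Exposed, non-case), c = 4 (Unexposed, case), d = 58.
This is a case-control study: participants were sampled on outcome status, so risks in the source population cannot be estimated directly — relative risk is not valid here. The odds ratio is the appropriate measure.
OR = (a·d)/(b·c) = (78 × 58) / (159 × 4) = 4524 / 636 = 7.11321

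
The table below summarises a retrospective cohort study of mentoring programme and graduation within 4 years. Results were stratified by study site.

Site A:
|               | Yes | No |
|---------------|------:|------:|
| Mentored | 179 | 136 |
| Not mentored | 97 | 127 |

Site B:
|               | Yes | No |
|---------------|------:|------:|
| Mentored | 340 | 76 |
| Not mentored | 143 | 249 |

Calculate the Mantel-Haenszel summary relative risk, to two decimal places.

RR_MH = Σ(aᵢ·n₀ᵢ/nᵢ) / Σ(cᵢ·n₁ᵢ/nᵢ), with n₁ᵢ = aᵢ+bᵢ (exposed), n₀ᵢ = cᵢ+dᵢ (unexposed), nᵢ = n₁ᵢ+n₀ᵢ.
Stratum 1 (Site A): n₁ = 315, n₀ = 224, n = 539; a·n₀/n = 179·224/539 = 74.3896; c·n₁/n = 97·315/539 = 56.6883
Stratum 2 (Site B): n₁ = 416, n₀ = 392, n = 808; a·n₀/n = 340·392/808 = 164.9505; c·n₁/n = 143·416/808 = 73.6238
RR_MH = (74.3896 + 164.9505) / (56.6883 + 73.6238) = 239.3401 / 130.3121 = 1.83667

1.84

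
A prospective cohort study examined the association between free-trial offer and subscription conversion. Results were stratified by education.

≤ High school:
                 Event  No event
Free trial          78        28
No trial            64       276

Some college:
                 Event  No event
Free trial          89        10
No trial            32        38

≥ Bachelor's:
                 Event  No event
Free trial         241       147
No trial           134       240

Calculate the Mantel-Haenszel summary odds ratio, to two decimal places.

OR_MH = Σ(aᵢdᵢ/nᵢ) / Σ(bᵢcᵢ/nᵢ), where nᵢ is the stratum total.
Stratum 1 (≤ High school): n = 446; a·d/n = 78·276/446 = 48.2691; b·c/n = 28·64/446 = 4.0179
Stratum 2 (Some college): n = 169; a·d/n = 89·38/169 = 20.0118; b·c/n = 10·32/169 = 1.8935
Stratum 3 (≥ Bachelor's): n = 762; a·d/n = 241·240/762 = 75.9055; b·c/n = 147·134/762 = 25.8504
OR_MH = (48.2691 + 20.0118 + 75.9055) / (4.0179 + 1.8935 + 25.8504) = 144.1864 / 31.7618 = 4.53961

4.54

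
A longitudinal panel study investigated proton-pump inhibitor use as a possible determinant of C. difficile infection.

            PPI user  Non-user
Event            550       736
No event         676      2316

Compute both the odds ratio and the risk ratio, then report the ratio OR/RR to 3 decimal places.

1.376

Reading the table with exposure as columns: a = 550 (PPI user, case), b = 676 (PPI user, non-case), c = 736 (Non-user, case), d = 2316.
OR = (550·2316)/(676·736) = 1273800/497536 = 2.56022
Risk in exposed = 550/1226 = 0.44861; risk in unexposed = 736/3052 = 0.24115; RR = 1.86028
OR/RR = 2.56022 / 1.86028 = 1.37625
The outcome is not rare, so the OR lies further from 1 than the RR.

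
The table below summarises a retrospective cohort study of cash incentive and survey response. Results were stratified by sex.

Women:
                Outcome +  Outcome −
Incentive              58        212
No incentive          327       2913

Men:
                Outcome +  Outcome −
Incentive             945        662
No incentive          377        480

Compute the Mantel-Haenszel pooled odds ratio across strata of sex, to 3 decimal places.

OR_MH = Σ(aᵢdᵢ/nᵢ) / Σ(bᵢcᵢ/nᵢ), where nᵢ is the stratum total.
Stratum 1 (Women): n = 3510; a·d/n = 58·2913/3510 = 48.1350; b·c/n = 212·327/3510 = 19.7504
Stratum 2 (Men): n = 2464; a·d/n = 945·480/2464 = 184.0909; b·c/n = 662·377/2464 = 101.2881
OR_MH = (48.1350 + 184.0909) / (19.7504 + 101.2881) = 232.2260 / 121.0386 = 1.91861

1.919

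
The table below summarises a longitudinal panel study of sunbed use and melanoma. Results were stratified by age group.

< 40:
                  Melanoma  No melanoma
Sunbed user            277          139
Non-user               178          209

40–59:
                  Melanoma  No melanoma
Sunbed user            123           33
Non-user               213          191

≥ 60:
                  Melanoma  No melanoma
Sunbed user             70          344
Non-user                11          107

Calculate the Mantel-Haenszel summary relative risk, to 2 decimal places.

1.48

RR_MH = Σ(aᵢ·n₀ᵢ/nᵢ) / Σ(cᵢ·n₁ᵢ/nᵢ), with n₁ᵢ = aᵢ+bᵢ (exposed), n₀ᵢ = cᵢ+dᵢ (unexposed), nᵢ = n₁ᵢ+n₀ᵢ.
Stratum 1 (< 40): n₁ = 416, n₀ = 387, n = 803; a·n₀/n = 277·387/803 = 133.4981; c·n₁/n = 178·416/803 = 92.2142
Stratum 2 (40–59): n₁ = 156, n₀ = 404, n = 560; a·n₀/n = 123·404/560 = 88.7357; c·n₁/n = 213·156/560 = 59.3357
Stratum 3 (≥ 60): n₁ = 414, n₀ = 118, n = 532; a·n₀/n = 70·118/532 = 15.5263; c·n₁/n = 11·414/532 = 8.5602
RR_MH = (133.4981 + 88.7357 + 15.5263) / (92.2142 + 59.3357 + 8.5602) = 237.7602 / 160.1101 = 1.48498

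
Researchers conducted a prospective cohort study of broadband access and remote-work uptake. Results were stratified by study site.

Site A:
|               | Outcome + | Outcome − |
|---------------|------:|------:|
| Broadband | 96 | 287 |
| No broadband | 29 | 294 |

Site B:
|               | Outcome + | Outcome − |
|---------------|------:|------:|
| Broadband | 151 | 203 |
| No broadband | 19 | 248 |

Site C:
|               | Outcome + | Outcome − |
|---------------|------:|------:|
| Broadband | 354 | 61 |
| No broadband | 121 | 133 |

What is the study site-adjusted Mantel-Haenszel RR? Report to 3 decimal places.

2.394

RR_MH = Σ(aᵢ·n₀ᵢ/nᵢ) / Σ(cᵢ·n₁ᵢ/nᵢ), with n₁ᵢ = aᵢ+bᵢ (exposed), n₀ᵢ = cᵢ+dᵢ (unexposed), nᵢ = n₁ᵢ+n₀ᵢ.
Stratum 1 (Site A): n₁ = 383, n₀ = 323, n = 706; a·n₀/n = 96·323/706 = 43.9207; c·n₁/n = 29·383/706 = 15.7323
Stratum 2 (Site B): n₁ = 354, n₀ = 267, n = 621; a·n₀/n = 151·267/621 = 64.9227; c·n₁/n = 19·354/621 = 10.8309
Stratum 3 (Site C): n₁ = 415, n₀ = 254, n = 669; a·n₀/n = 354·254/669 = 134.4036; c·n₁/n = 121·415/669 = 75.0598
RR_MH = (43.9207 + 64.9227 + 134.4036) / (15.7323 + 10.8309 + 75.0598) = 243.2470 / 101.6230 = 2.39362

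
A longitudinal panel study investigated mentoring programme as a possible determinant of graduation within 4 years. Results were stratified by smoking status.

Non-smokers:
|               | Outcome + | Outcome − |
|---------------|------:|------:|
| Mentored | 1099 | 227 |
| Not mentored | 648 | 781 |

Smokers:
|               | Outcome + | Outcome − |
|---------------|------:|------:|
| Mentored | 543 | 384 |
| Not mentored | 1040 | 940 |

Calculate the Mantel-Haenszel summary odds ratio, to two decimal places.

OR_MH = Σ(aᵢdᵢ/nᵢ) / Σ(bᵢcᵢ/nᵢ), where nᵢ is the stratum total.
Stratum 1 (Non-smokers): n = 2755; a·d/n = 1099·781/2755 = 311.5495; b·c/n = 227·648/2755 = 53.3924
Stratum 2 (Smokers): n = 2907; a·d/n = 543·940/2907 = 175.5831; b·c/n = 384·1040/2907 = 137.3787
OR_MH = (311.5495 + 175.5831) / (53.3924 + 137.3787) = 487.1326 / 190.7711 = 2.55349

2.55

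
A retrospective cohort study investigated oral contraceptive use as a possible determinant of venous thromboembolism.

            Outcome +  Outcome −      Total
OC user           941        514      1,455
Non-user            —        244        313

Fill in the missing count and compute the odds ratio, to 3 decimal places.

The missing cell is in the unexposed row: 313 − 244 = 69.
So a = 941, b = 514, c = 69, d = 244.
OR = (a·d)/(b·c) = (941 × 244) / (514 × 69) = 229604 / 35466 = 6.47392

6.474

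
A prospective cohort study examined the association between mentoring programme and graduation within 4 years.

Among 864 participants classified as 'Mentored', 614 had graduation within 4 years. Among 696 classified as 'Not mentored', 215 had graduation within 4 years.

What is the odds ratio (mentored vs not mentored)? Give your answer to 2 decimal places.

From the description: a = 614, b = 250, c = 215, d = 481.
OR = (a·d)/(b·c) = (614 × 481) / (250 × 215) = 295334 / 53750 = 5.49459
The odds of graduation within 4 years are about 5.49 times as high in the mentored group.

5.49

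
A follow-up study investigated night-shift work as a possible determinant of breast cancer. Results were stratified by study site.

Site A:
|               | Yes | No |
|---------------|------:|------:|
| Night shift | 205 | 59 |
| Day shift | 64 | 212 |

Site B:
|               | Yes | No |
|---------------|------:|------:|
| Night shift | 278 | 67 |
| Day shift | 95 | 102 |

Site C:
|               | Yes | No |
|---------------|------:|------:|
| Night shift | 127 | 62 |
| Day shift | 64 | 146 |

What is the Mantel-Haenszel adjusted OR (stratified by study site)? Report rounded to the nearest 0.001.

OR_MH = Σ(aᵢdᵢ/nᵢ) / Σ(bᵢcᵢ/nᵢ), where nᵢ is the stratum total.
Stratum 1 (Site A): n = 540; a·d/n = 205·212/540 = 80.4815; b·c/n = 59·64/540 = 6.9926
Stratum 2 (Site B): n = 542; a·d/n = 278·102/542 = 52.3173; b·c/n = 67·95/542 = 11.7435
Stratum 3 (Site C): n = 399; a·d/n = 127·146/399 = 46.4712; b·c/n = 62·64/399 = 9.9449
OR_MH = (80.4815 + 52.3173 + 46.4712) / (6.9926 + 11.7435 + 9.9449) = 179.2700 / 28.6810 = 6.25048

6.250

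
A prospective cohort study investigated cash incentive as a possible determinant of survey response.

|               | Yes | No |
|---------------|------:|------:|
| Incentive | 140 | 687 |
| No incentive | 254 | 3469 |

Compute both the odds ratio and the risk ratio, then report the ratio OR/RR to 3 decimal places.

Cells: a = 140, b = 687, c = 254, d = 3469.
OR = (140·3469)/(687·254) = 485660/174498 = 2.78318
Risk in exposed = 140/827 = 0.16929; risk in unexposed = 254/3723 = 0.06822; RR = 2.48131
OR/RR = 2.78318 / 2.48131 = 1.12166
The outcome is not rare, so the OR lies further from 1 than the RR.

1.122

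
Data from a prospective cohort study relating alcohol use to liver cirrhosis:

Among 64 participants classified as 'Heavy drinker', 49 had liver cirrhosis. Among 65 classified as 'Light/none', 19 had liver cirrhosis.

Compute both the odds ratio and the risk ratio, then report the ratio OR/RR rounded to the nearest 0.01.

3.02

From the description: a = 49, b = 15, c = 19, d = 46.
OR = (49·46)/(15·19) = 2254/285 = 7.90877
Risk in exposed = 49/64 = 0.76562; risk in unexposed = 19/65 = 0.29231; RR = 2.61924
OR/RR = 7.90877 / 2.61924 = 3.01949
The outcome is not rare, so the OR lies further from 1 than the RR.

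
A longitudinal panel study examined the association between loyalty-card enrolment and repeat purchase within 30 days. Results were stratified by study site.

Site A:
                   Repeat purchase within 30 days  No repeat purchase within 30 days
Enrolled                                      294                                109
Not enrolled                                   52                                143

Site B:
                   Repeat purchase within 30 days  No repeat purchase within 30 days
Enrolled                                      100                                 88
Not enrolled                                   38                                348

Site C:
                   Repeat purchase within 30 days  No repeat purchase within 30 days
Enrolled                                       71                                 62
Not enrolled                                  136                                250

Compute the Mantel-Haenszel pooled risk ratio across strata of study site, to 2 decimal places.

RR_MH = Σ(aᵢ·n₀ᵢ/nᵢ) / Σ(cᵢ·n₁ᵢ/nᵢ), with n₁ᵢ = aᵢ+bᵢ (exposed), n₀ᵢ = cᵢ+dᵢ (unexposed), nᵢ = n₁ᵢ+n₀ᵢ.
Stratum 1 (Site A): n₁ = 403, n₀ = 195, n = 598; a·n₀/n = 294·195/598 = 95.8696; c·n₁/n = 52·403/598 = 35.0435
Stratum 2 (Site B): n₁ = 188, n₀ = 386, n = 574; a·n₀/n = 100·386/574 = 67.2474; c·n₁/n = 38·188/574 = 12.4460
Stratum 3 (Site C): n₁ = 133, n₀ = 386, n = 519; a·n₀/n = 71·386/519 = 52.8054; c·n₁/n = 136·133/519 = 34.8516
RR_MH = (95.8696 + 67.2474 + 52.8054) / (35.0435 + 12.4460 + 34.8516) = 215.9223 / 82.3411 = 2.62229

2.62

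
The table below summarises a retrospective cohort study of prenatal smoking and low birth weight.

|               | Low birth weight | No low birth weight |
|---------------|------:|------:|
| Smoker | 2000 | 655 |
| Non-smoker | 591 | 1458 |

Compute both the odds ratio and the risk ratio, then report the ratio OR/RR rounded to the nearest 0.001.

Cells: a = 2000, b = 655, c = 591, d = 1458.
OR = (2000·1458)/(655·591) = 2916000/387105 = 7.53284
Risk in exposed = 2000/2655 = 0.75330; risk in unexposed = 591/2049 = 0.28843; RR = 2.61168
OR/RR = 7.53284 / 2.61168 = 2.88429
The outcome is not rare, so the OR lies further from 1 than the RR.

2.884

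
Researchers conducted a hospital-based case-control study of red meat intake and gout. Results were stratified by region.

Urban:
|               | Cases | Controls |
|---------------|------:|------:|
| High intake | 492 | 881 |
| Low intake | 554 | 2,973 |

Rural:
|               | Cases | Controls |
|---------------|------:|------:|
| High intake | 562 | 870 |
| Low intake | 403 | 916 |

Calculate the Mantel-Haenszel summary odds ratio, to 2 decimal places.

2.14

OR_MH = Σ(aᵢdᵢ/nᵢ) / Σ(bᵢcᵢ/nᵢ), where nᵢ is the stratum total.
Stratum 1 (Urban): n = 4900; a·d/n = 492·2973/4900 = 298.5135; b·c/n = 881·554/4900 = 99.6069
Stratum 2 (Rural): n = 2751; a·d/n = 562·916/2751 = 187.1290; b·c/n = 870·403/2751 = 127.4482
OR_MH = (298.5135 + 187.1290) / (99.6069 + 127.4482) = 485.6425 / 227.0551 = 2.13887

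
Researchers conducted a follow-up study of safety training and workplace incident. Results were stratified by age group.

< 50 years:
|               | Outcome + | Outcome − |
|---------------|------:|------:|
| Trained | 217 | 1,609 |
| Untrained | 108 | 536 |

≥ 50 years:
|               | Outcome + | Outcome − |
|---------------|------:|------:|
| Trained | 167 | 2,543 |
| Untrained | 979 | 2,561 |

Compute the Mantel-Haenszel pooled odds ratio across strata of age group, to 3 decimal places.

0.246

OR_MH = Σ(aᵢdᵢ/nᵢ) / Σ(bᵢcᵢ/nᵢ), where nᵢ is the stratum total.
Stratum 1 (< 50 years): n = 2470; a·d/n = 217·536/2470 = 47.0899; b·c/n = 1609·108/2470 = 70.3530
Stratum 2 (≥ 50 years): n = 6250; a·d/n = 167·2561/6250 = 68.4299; b·c/n = 2543·979/6250 = 398.3355
OR_MH = (47.0899 + 68.4299) / (70.3530 + 398.3355) = 115.5198 / 468.6886 = 0.24647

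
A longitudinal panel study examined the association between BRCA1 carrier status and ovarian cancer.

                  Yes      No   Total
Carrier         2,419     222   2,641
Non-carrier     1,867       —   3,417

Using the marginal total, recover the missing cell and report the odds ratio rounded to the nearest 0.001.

The missing cell is in the unexposed row: 3417 − 1867 = 1550.
So a = 2419, b = 222, c = 1867, d = 1550.
OR = (a·d)/(b·c) = (2419 × 1550) / (222 × 1867) = 3749450 / 414474 = 9.04629

9.046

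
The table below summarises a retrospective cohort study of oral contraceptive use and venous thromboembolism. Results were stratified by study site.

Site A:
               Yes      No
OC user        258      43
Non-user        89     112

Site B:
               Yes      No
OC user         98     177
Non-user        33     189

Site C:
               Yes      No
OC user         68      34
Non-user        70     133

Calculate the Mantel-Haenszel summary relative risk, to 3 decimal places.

RR_MH = Σ(aᵢ·n₀ᵢ/nᵢ) / Σ(cᵢ·n₁ᵢ/nᵢ), with n₁ᵢ = aᵢ+bᵢ (exposed), n₀ᵢ = cᵢ+dᵢ (unexposed), nᵢ = n₁ᵢ+n₀ᵢ.
Stratum 1 (Site A): n₁ = 301, n₀ = 201, n = 502; a·n₀/n = 258·201/502 = 103.3028; c·n₁/n = 89·301/502 = 53.3645
Stratum 2 (Site B): n₁ = 275, n₀ = 222, n = 497; a·n₀/n = 98·222/497 = 43.7746; c·n₁/n = 33·275/497 = 18.2596
Stratum 3 (Site C): n₁ = 102, n₀ = 203, n = 305; a·n₀/n = 68·203/305 = 45.2590; c·n₁/n = 70·102/305 = 23.4098
RR_MH = (103.3028 + 43.7746 + 45.2590) / (53.3645 + 18.2596 + 23.4098) = 192.3365 / 95.0339 = 2.02387

2.024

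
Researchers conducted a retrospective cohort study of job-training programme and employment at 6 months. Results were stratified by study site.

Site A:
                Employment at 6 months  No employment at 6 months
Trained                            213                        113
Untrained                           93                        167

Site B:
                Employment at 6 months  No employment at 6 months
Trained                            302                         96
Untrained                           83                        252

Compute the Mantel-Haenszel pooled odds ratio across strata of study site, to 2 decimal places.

OR_MH = Σ(aᵢdᵢ/nᵢ) / Σ(bᵢcᵢ/nᵢ), where nᵢ is the stratum total.
Stratum 1 (Site A): n = 586; a·d/n = 213·167/586 = 60.7014; b·c/n = 113·93/586 = 17.9334
Stratum 2 (Site B): n = 733; a·d/n = 302·252/733 = 103.8254; b·c/n = 96·83/733 = 10.8704
OR_MH = (60.7014 + 103.8254) / (17.9334 + 10.8704) = 164.5267 / 28.8038 = 5.71197

5.71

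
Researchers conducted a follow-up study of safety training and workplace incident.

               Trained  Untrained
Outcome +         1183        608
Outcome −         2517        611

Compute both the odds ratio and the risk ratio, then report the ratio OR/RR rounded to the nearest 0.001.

0.737

Reading the table with exposure as columns: a = 1183 (Trained, case), b = 2517 (Trained, non-case), c = 608 (Untrained, case), d = 611.
OR = (1183·611)/(2517·608) = 722813/1530336 = 0.47232
Risk in exposed = 1183/3700 = 0.31973; risk in unexposed = 608/1219 = 0.49877; RR = 0.64104
OR/RR = 0.47232 / 0.64104 = 0.73681
The outcome is not rare, so the OR lies further from 1 than the RR.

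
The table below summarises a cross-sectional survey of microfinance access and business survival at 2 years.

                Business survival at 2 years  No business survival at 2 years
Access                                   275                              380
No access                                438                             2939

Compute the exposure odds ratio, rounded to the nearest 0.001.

Cells: a = 275, b = 380, c = 438, d = 2939.
OR = (a·d)/(b·c) = (275 × 2939) / (380 × 438) = 808225 / 166440 = 4.85595
The odds of business survival at 2 years are about 4.86 times as high in the access group.

4.856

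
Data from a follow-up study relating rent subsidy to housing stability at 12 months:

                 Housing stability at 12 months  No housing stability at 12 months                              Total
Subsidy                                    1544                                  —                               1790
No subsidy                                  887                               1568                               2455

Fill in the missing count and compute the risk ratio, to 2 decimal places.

2.39

The missing cell is in the exposed row: 1790 − 1544 = 246.
So a = 1544, b = 246, c = 887, d = 1568.
RR = [a/(a+b)] / [c/(c+d)] = (1544/1790) / (887/2455) = 0.86257/0.36130 = 2.38738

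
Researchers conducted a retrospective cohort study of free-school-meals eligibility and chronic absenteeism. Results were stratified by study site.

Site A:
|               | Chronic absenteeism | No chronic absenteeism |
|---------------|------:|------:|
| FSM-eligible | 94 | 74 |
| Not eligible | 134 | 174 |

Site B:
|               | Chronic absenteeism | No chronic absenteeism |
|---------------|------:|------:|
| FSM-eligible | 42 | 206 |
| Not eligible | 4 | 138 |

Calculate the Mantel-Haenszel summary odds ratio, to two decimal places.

2.15

OR_MH = Σ(aᵢdᵢ/nᵢ) / Σ(bᵢcᵢ/nᵢ), where nᵢ is the stratum total.
Stratum 1 (Site A): n = 476; a·d/n = 94·174/476 = 34.3613; b·c/n = 74·134/476 = 20.8319
Stratum 2 (Site B): n = 390; a·d/n = 42·138/390 = 14.8615; b·c/n = 206·4/390 = 2.1128
OR_MH = (34.3613 + 14.8615) / (20.8319 + 2.1128) = 49.2229 / 22.9448 = 2.14528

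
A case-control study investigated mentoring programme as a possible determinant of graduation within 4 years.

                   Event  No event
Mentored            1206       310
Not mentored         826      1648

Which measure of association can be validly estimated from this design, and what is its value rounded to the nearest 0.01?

Cells: a = 1206, b = 310, c = 826, d = 1648.
This is a case-control study: participants were sampled on outcome status, so risks in the source population cannot be estimated directly — relative risk is not valid here. The odds ratio is the appropriate measure.
OR = (a·d)/(b·c) = (1206 × 1648) / (310 × 826) = 1987488 / 256060 = 7.76181

7.76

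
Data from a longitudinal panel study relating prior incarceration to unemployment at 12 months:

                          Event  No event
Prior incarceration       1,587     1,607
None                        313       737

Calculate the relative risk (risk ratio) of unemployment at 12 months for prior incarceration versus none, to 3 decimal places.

Cells: a = 1587, b = 1607, c = 313, d = 737.
Risk in exposed = 1587/3194 = 0.49687; risk in unexposed = 313/1050 = 0.29810.
RR = 0.49687 / 0.29810 = 1.66681
The risk among the exposed is 1.67 times that among the unexposed.

1.667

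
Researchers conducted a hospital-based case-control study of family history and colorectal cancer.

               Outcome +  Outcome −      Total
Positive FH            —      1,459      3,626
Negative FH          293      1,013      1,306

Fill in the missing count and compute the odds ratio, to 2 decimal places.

5.14

The missing cell is in the exposed row: 3626 − 1459 = 2167.
So a = 2167, b = 1459, c = 293, d = 1013.
OR = (a·d)/(b·c) = (2167 × 1013) / (1459 × 293) = 2195171 / 427487 = 5.13506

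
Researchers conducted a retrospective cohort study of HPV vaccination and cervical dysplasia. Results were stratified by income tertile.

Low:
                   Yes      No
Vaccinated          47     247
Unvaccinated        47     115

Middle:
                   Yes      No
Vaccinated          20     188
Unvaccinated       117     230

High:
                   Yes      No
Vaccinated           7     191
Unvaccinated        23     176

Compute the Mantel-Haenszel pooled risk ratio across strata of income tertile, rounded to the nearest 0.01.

RR_MH = Σ(aᵢ·n₀ᵢ/nᵢ) / Σ(cᵢ·n₁ᵢ/nᵢ), with n₁ᵢ = aᵢ+bᵢ (exposed), n₀ᵢ = cᵢ+dᵢ (unexposed), nᵢ = n₁ᵢ+n₀ᵢ.
Stratum 1 (Low): n₁ = 294, n₀ = 162, n = 456; a·n₀/n = 47·162/456 = 16.6974; c·n₁/n = 47·294/456 = 30.3026
Stratum 2 (Middle): n₁ = 208, n₀ = 347, n = 555; a·n₀/n = 20·347/555 = 12.5045; c·n₁/n = 117·208/555 = 43.8486
Stratum 3 (High): n₁ = 198, n₀ = 199, n = 397; a·n₀/n = 7·199/397 = 3.5088; c·n₁/n = 23·198/397 = 11.4710
RR_MH = (16.6974 + 12.5045 + 3.5088) / (30.3026 + 43.8486 + 11.4710) = 32.7107 / 85.6223 = 0.38203

0.38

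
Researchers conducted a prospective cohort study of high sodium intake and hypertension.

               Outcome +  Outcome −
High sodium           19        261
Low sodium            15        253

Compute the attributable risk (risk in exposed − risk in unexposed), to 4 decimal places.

Cells: a = 19, b = 261, c = 15, d = 253.
Risk in exposed = 19/280 = 0.067857; risk in unexposed = 15/268 = 0.055970.
Risk difference = 0.067857 − 0.055970 = 0.011887

0.0119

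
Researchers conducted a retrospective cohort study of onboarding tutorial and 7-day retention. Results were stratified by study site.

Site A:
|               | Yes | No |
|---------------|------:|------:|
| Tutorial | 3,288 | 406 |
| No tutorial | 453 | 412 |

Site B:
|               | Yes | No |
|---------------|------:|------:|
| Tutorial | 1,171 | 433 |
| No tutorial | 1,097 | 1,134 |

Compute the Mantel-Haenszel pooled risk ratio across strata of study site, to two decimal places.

1.58

RR_MH = Σ(aᵢ·n₀ᵢ/nᵢ) / Σ(cᵢ·n₁ᵢ/nᵢ), with n₁ᵢ = aᵢ+bᵢ (exposed), n₀ᵢ = cᵢ+dᵢ (unexposed), nᵢ = n₁ᵢ+n₀ᵢ.
Stratum 1 (Site A): n₁ = 3694, n₀ = 865, n = 4559; a·n₀/n = 3288·865/4559 = 623.8473; c·n₁/n = 453·3694/4559 = 367.0502
Stratum 2 (Site B): n₁ = 1604, n₀ = 2231, n = 3835; a·n₀/n = 1171·2231/3835 = 681.2258; c·n₁/n = 1097·1604/3835 = 458.8235
RR_MH = (623.8473 + 681.2258) / (367.0502 + 458.8235) = 1305.0731 / 825.8737 = 1.58023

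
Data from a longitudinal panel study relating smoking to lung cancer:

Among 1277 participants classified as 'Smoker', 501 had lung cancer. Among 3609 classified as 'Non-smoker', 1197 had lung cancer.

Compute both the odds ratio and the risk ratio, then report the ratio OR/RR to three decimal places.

From the description: a = 501, b = 776, c = 1197, d = 2412.
OR = (501·2412)/(776·1197) = 1208412/928872 = 1.30095
Risk in exposed = 501/1277 = 0.39233; risk in unexposed = 1197/3609 = 0.33167; RR = 1.18288
OR/RR = 1.30095 / 1.18288 = 1.09981
The outcome is not rare, so the OR lies further from 1 than the RR.

1.100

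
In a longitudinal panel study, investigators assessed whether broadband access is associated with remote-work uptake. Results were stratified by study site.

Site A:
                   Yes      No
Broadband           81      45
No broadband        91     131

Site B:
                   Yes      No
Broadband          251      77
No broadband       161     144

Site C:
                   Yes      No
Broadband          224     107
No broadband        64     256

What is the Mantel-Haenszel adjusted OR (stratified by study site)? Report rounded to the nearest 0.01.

OR_MH = Σ(aᵢdᵢ/nᵢ) / Σ(bᵢcᵢ/nᵢ), where nᵢ is the stratum total.
Stratum 1 (Site A): n = 348; a·d/n = 81·131/348 = 30.4914; b·c/n = 45·91/348 = 11.7672
Stratum 2 (Site B): n = 633; a·d/n = 251·144/633 = 57.0995; b·c/n = 77·161/633 = 19.5845
Stratum 3 (Site C): n = 651; a·d/n = 224·256/651 = 88.0860; b·c/n = 107·64/651 = 10.5192
OR_MH = (30.4914 + 57.0995 + 88.0860) / (11.7672 + 19.5845 + 10.5192) = 175.6769 / 41.8710 = 4.19567

4.20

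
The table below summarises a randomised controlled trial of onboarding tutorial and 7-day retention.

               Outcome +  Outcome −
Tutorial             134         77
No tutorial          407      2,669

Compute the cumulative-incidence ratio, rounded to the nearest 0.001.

4.800

Cells: a = 134, b = 77, c = 407, d = 2669.
Risk in exposed = 134/211 = 0.63507; risk in unexposed = 407/3076 = 0.13231.
RR = 0.63507 / 0.13231 = 4.79970
The risk among the exposed is 4.80 times that among the unexposed.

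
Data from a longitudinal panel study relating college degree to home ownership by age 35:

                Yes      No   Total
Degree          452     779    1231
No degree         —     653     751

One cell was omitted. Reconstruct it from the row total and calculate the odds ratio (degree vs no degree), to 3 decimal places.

3.866

The missing cell is in the unexposed row: 751 − 653 = 98.
So a = 452, b = 779, c = 98, d = 653.
OR = (a·d)/(b·c) = (452 × 653) / (779 × 98) = 295156 / 76342 = 3.86623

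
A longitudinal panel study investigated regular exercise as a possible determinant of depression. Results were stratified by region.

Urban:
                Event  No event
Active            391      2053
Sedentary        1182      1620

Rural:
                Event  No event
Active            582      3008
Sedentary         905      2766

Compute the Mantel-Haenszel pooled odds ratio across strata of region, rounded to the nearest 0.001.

0.409

OR_MH = Σ(aᵢdᵢ/nᵢ) / Σ(bᵢcᵢ/nᵢ), where nᵢ is the stratum total.
Stratum 1 (Urban): n = 5246; a·d/n = 391·1620/5246 = 120.7434; b·c/n = 2053·1182/5246 = 462.5707
Stratum 2 (Rural): n = 7261; a·d/n = 582·2766/7261 = 221.7067; b·c/n = 3008·905/7261 = 374.9125
OR_MH = (120.7434 + 221.7067) / (462.5707 + 374.9125) = 342.4501 / 837.4833 = 0.40890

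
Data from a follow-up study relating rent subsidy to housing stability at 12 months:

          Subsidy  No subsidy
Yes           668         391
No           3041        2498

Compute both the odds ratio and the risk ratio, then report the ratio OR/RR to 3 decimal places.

1.055

Reading the table with exposure as columns: a = 668 (Subsidy, case), b = 3041 (Subsidy, non-case), c = 391 (No subsidy, case), d = 2498.
OR = (668·2498)/(3041·391) = 1668664/1189031 = 1.40338
Risk in exposed = 668/3709 = 0.18010; risk in unexposed = 391/2889 = 0.13534; RR = 1.33073
OR/RR = 1.40338 / 1.33073 = 1.05459
The outcome is not rare, so the OR lies further from 1 than the RR.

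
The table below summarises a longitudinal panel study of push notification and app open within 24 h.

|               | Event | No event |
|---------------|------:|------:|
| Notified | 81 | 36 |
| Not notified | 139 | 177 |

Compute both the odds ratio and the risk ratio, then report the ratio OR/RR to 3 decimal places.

1.820

Cells: a = 81, b = 36, c = 139, d = 177.
OR = (81·177)/(36·139) = 14337/5004 = 2.86511
Risk in exposed = 81/117 = 0.69231; risk in unexposed = 139/316 = 0.43987; RR = 1.57388
OR/RR = 2.86511 / 1.57388 = 1.82041
The outcome is not rare, so the OR lies further from 1 than the RR.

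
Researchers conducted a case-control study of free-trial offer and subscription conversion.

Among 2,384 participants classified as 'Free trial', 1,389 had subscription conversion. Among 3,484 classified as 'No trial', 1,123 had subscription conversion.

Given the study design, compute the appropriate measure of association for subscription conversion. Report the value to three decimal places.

From the description: a = 1389, b = 995, c = 1123, d = 2361.
This is a case-control study: participants were sampled on outcome status, so risks in the source population cannot be estimated directly — relative risk is not valid here. The odds ratio is the appropriate measure.
OR = (a·d)/(b·c) = (1389 × 2361) / (995 × 1123) = 3279429 / 1117385 = 2.93491

2.935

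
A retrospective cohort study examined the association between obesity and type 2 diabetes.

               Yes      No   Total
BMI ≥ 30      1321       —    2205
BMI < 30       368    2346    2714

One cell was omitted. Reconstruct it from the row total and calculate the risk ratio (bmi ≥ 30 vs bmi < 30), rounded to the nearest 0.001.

The missing cell is in the exposed row: 2205 − 1321 = 884.
So a = 1321, b = 884, c = 368, d = 2346.
RR = [a/(a+b)] / [c/(c+d)] = (1321/2205) / (368/2714) = 0.59909/0.13559 = 4.41831

4.418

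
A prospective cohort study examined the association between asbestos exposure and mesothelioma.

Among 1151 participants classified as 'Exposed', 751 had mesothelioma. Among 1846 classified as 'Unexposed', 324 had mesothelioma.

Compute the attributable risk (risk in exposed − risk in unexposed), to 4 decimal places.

From the description: a = 751, b = 400, c = 324, d = 1522.
Risk in exposed = 751/1151 = 0.652476; risk in unexposed = 324/1846 = 0.175515.
Risk difference = 0.652476 − 0.175515 = 0.476961

0.4770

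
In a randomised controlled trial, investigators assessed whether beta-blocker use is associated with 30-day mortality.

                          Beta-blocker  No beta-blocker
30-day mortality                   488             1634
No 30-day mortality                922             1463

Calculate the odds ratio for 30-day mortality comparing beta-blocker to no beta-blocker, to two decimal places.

0.47

Reading the table with exposure as columns: a = 488 (Beta-blocker, case), b = 922 (Beta-blocker, non-case), c = 1634 (No beta-blocker, case), d = 1463.
OR = (a·d)/(b·c) = (488 × 1463) / (922 × 1634) = 713944 / 1506548 = 0.47389
Exposure is associated with lower odds of 30-day mortality (OR = 0.47 < 1).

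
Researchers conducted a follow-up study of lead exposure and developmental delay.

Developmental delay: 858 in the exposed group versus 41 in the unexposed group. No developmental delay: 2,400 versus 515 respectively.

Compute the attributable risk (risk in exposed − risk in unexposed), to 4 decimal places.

From the description: a = 858, b = 2400, c = 41, d = 515.
Risk in exposed = 858/3258 = 0.263352; risk in unexposed = 41/556 = 0.073741.
Risk difference = 0.263352 − 0.073741 = 0.189611

0.1896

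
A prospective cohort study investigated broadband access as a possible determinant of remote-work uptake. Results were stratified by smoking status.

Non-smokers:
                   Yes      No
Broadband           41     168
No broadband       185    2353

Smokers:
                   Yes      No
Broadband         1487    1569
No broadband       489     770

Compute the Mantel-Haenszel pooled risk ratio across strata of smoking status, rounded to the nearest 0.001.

RR_MH = Σ(aᵢ·n₀ᵢ/nᵢ) / Σ(cᵢ·n₁ᵢ/nᵢ), with n₁ᵢ = aᵢ+bᵢ (exposed), n₀ᵢ = cᵢ+dᵢ (unexposed), nᵢ = n₁ᵢ+n₀ᵢ.
Stratum 1 (Non-smokers): n₁ = 209, n₀ = 2538, n = 2747; a·n₀/n = 41·2538/2747 = 37.8806; c·n₁/n = 185·209/2747 = 14.0754
Stratum 2 (Smokers): n₁ = 3056, n₀ = 1259, n = 4315; a·n₀/n = 1487·1259/4315 = 433.8663; c·n₁/n = 489·3056/4315 = 346.3231
RR_MH = (37.8806 + 433.8663) / (14.0754 + 346.3231) = 471.7469 / 360.3984 = 1.30896

1.309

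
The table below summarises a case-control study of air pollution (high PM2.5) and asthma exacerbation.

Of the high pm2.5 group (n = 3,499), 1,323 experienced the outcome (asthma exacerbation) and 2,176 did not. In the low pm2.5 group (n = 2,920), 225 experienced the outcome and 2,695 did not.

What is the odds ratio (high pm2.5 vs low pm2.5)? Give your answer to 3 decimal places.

From the description: a = 1323, b = 2176, c = 225, d = 2695.
OR = (a·d)/(b·c) = (1323 × 2695) / (2176 × 225) = 3565485 / 489600 = 7.28244
The odds of asthma exacerbation are about 7.28 times as high in the high pm2.5 group.

7.282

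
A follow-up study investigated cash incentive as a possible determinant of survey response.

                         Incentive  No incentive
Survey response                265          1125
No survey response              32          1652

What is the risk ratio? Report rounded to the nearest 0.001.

2.202

Reading the table with exposure as columns: a = 265 (Incentive, case), b = 32 (Incentive, non-case), c = 1125 (No incentive, case), d = 1652.
Risk in exposed = 265/297 = 0.89226; risk in unexposed = 1125/2777 = 0.40511.
RR = 0.89226 / 0.40511 = 2.20248
The risk among the exposed is 2.20 times that among the unexposed.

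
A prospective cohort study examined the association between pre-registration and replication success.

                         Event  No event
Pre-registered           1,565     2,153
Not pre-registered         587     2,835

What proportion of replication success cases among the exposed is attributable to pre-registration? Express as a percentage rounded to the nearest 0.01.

59.25

Cells: a = 1565, b = 2153, c = 587, d = 2835.
Risk in exposed = 1565/3718 = 0.42093; risk in unexposed = 587/3422 = 0.17154.
RR = 0.42093/0.17154 = 2.45384
AR% = (RR − 1)/RR × 100 = (2.45384 − 1)/2.45384 × 100 = 59.2476%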